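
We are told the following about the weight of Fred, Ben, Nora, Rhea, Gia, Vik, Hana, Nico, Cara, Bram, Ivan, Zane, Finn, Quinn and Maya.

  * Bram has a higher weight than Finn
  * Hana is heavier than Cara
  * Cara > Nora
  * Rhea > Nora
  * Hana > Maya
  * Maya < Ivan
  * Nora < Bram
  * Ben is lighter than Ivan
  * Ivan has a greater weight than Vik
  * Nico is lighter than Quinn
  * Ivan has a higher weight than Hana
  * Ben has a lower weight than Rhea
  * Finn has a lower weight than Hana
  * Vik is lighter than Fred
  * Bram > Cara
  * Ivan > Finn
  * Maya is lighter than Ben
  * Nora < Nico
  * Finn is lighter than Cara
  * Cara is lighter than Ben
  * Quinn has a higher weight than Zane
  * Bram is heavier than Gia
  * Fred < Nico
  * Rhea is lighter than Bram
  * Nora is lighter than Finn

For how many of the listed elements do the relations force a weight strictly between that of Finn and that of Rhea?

2

Chaining upward from Finn reaches: Cara, Ben, Hana, Ivan, Bram.
Chaining downward from Rhea reaches: Nora, Cara, Maya, Ben.
Strictly between Finn and Rhea are those in both lists: Cara, Ben — 2 elements.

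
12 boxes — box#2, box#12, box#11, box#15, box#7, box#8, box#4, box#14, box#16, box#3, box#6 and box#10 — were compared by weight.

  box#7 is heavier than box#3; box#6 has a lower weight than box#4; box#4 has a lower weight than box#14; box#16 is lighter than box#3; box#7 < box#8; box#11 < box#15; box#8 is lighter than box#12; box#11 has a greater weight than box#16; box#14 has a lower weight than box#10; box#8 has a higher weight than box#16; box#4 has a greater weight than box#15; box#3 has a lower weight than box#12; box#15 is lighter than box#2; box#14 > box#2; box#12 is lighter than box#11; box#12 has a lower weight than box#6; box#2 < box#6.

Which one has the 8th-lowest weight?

box#2

The consecutive relations fix a unique order: box#16 < box#3 < box#7 < box#8 < box#12 < box#11 < box#15 < box#2 < box#6 < box#4 < box#14 < box#10.
Counting 8 from the smallest end gives box#2.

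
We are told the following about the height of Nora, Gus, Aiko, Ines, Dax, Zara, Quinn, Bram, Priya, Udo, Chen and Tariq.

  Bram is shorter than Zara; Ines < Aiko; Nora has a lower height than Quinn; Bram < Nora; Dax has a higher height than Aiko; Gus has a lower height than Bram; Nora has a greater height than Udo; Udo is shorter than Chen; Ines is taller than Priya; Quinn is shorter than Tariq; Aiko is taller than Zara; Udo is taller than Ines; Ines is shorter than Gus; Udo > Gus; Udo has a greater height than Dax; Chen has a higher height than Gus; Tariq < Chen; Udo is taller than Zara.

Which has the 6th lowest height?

Chaining the given pairs: Priya < Ines < Gus < Bram < Zara < Aiko < Dax < Udo < Nora < Quinn < Tariq < Chen.
The 6th smallest is Aiko.

Aiko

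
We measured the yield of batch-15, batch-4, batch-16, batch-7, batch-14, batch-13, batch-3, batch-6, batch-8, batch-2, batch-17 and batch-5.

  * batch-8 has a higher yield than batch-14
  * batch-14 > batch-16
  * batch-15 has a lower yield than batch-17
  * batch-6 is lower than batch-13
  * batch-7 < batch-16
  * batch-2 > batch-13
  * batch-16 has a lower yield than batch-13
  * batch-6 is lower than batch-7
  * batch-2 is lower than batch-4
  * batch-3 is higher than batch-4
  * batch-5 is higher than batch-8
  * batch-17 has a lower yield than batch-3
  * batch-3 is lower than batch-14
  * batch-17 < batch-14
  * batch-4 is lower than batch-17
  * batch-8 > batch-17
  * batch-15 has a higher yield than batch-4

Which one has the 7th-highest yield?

The consecutive relations fix a unique order: batch-6 < batch-7 < batch-16 < batch-13 < batch-2 < batch-4 < batch-15 < batch-17 < batch-3 < batch-14 < batch-8 < batch-5.
The 7th largest is batch-4.

batch-4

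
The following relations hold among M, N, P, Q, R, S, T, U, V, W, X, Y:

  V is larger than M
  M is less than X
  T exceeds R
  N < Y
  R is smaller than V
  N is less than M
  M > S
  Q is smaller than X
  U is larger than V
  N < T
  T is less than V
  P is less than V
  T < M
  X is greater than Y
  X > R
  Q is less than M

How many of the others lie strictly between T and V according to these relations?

Chaining upward from T reaches: M, X, U.
Chaining downward from V reaches: P, R, S, N, Q, M.
Strictly between T and V are those in both lists: M — 1 element.

1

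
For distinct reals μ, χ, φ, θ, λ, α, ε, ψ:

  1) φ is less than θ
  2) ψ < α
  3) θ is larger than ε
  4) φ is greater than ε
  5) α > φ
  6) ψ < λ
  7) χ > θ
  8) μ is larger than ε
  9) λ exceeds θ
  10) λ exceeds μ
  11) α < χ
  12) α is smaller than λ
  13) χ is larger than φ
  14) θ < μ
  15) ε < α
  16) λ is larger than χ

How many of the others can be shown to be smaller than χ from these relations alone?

5

From χ the given relations immediately reach φ, θ, α.
From those, ε, ψ — 5 in total.
No other element is forced below χ by the given relations, so the count is 5.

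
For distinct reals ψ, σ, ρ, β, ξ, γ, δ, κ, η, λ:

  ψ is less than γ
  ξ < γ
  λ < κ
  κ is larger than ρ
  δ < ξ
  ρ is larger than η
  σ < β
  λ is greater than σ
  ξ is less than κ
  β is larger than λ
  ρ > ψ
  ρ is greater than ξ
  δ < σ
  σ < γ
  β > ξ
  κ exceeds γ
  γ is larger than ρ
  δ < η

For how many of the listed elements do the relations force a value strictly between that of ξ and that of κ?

2

The relations place ξ below κ. An element lies strictly between them when it is forced above ξ and also forced below κ.
Above ξ: {ρ, γ, β}. Below κ: {δ, η, ψ, σ, ρ, λ, γ}.
Intersection: {ρ, γ} — 2.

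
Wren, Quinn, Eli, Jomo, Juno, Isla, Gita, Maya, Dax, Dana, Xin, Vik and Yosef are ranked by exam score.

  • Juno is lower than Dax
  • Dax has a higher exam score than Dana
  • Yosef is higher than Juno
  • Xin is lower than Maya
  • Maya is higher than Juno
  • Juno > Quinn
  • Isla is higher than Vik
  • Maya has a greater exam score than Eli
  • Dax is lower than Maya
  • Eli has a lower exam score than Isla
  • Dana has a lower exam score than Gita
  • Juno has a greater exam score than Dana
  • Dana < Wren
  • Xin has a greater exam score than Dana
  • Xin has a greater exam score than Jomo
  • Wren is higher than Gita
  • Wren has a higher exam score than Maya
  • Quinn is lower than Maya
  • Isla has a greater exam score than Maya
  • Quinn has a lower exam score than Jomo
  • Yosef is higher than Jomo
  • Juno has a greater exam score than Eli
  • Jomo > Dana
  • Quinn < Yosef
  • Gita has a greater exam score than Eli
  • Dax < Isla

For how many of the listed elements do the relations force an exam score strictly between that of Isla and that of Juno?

The relations place Juno below Isla. An element lies strictly between them when it is forced above Juno and also forced below Isla.
Above Juno: {Dax, Maya, Wren, Yosef}. Below Isla: {Vik, Quinn, Eli, Dana, Jomo, Xin, Dax, Maya}.
Intersection: {Dax, Maya} — 2.

2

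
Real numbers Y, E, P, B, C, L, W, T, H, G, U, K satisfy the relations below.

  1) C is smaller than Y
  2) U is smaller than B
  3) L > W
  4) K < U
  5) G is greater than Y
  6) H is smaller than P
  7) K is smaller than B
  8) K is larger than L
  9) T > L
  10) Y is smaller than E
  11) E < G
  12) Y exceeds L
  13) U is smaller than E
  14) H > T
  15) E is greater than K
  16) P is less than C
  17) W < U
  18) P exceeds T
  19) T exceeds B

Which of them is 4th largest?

C

The consecutive relations fix a unique order: W < L < K < U < B < T < H < P < C < Y < E < G.
The 4th largest is C.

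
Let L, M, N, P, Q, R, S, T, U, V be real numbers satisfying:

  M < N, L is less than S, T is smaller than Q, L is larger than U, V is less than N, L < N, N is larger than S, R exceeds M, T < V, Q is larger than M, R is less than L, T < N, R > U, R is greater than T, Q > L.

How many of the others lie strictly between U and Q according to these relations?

2

Chaining upward from U reaches: R, L, S, N.
Chaining downward from Q reaches: T, M, R, L.
Strictly between U and Q are those in both lists: R, L — 2 elements.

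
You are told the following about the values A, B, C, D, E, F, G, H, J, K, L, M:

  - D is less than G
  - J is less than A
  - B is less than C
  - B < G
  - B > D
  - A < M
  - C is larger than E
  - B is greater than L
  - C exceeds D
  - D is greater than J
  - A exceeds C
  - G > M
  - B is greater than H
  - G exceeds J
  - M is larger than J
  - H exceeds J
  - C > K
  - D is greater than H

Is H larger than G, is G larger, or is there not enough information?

G

H < D and D < B give H < B.
Then B < C extends the chain to C.
Then C < A extends the chain to A.
With A < M: H < D < B < C < A < M.
With M < G: H < D < B < C < A < M < G.
So G is larger.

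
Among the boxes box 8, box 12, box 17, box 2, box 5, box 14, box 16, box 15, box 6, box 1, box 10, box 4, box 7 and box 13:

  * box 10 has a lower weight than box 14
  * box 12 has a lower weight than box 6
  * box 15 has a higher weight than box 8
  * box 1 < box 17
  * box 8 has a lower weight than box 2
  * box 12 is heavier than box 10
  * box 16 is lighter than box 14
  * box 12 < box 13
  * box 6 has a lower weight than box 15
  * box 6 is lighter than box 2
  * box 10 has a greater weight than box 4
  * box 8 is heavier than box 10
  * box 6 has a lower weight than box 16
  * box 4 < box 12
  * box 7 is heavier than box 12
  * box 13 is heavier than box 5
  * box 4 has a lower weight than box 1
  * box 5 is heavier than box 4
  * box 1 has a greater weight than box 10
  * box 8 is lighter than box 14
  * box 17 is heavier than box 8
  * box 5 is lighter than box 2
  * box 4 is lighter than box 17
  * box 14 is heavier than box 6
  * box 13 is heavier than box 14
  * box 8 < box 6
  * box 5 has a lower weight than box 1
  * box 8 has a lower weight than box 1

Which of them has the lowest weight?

box 4

Chaining upward from box 4: directly above it, box 10, box 12, box 5, box 1, box 17; then box 8, box 6, box 2, box 14, box 13, box 7; then box 15, box 16.
That covers every other element, and nothing is given below box 4, so box 4 is the lowest weight.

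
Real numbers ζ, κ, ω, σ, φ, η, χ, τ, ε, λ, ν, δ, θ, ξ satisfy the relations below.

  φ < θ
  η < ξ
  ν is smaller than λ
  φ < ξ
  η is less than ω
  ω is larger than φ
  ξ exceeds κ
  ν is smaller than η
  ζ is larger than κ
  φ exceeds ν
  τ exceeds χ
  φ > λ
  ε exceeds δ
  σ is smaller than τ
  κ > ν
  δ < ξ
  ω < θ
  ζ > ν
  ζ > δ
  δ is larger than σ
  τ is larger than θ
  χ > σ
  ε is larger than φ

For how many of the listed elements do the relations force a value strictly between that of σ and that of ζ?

1

The relations place σ below ζ. An element lies strictly between them when it is forced above σ and also forced below ζ.
Above σ: {δ, ξ, ε, χ, τ}. Below ζ: {δ, ν, κ}.
Intersection: {δ} — 1.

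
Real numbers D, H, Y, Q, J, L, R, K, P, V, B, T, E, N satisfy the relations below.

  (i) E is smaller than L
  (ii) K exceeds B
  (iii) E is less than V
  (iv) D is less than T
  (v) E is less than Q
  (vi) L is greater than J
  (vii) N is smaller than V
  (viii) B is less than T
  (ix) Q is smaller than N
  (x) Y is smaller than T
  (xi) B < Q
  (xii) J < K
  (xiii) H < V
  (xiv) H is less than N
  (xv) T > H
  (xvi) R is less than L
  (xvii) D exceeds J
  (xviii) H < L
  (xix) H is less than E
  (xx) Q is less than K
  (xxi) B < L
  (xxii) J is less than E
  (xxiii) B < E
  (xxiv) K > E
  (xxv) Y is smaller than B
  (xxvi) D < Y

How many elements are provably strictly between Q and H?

1

Chaining upward from H reaches: E, N, T, V, L, K.
Chaining downward from Q reaches: J, D, Y, B, E.
Strictly between H and Q are those in both lists: E — 1 element.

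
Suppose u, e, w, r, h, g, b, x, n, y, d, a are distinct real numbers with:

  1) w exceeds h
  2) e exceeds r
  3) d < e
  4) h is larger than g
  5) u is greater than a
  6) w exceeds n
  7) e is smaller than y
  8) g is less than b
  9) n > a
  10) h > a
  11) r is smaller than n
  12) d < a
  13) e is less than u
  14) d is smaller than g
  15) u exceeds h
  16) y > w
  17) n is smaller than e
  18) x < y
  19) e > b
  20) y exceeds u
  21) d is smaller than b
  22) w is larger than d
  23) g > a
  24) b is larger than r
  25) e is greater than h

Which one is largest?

Chaining downward from y: directly below it, x, e, w, u; then d, a, r, n, h, b; then g.
That covers every other element, and nothing is given above y, so y is the largest.

y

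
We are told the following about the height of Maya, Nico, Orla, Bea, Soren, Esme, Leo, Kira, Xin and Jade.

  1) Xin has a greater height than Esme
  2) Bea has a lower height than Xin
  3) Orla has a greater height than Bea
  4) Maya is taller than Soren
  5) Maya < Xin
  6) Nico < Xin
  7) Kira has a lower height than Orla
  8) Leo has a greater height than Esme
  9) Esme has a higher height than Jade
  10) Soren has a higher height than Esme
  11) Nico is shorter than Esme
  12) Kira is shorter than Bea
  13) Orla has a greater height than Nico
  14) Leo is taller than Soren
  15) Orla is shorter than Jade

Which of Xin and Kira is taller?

Link the given pairs in sequence: Kira < Bea; Bea < Orla; Orla < Jade; Jade < Esme; Esme < Soren; Soren < Maya; Maya < Xin.
Chaining these gives Kira < Bea < Orla < Jade < Esme < Soren < Maya < Xin.
So Kira < Xin; Xin is the taller of the two.

Xin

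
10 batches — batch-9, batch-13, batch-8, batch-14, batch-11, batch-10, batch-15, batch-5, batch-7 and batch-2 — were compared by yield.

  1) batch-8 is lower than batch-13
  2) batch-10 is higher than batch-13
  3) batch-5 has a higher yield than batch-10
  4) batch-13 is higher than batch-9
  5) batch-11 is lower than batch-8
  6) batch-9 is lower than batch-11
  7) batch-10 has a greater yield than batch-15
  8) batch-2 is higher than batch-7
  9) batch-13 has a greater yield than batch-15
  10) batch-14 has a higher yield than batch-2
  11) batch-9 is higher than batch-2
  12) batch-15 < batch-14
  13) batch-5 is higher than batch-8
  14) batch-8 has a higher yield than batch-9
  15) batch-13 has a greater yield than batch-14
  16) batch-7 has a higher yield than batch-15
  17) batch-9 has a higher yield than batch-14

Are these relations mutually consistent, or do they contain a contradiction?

consistent

Every relation is compatible with batch-15 < batch-7 < batch-2 < batch-14 < batch-9 < batch-11 < batch-8 < batch-13 < batch-10 < batch-5; the set is consistent.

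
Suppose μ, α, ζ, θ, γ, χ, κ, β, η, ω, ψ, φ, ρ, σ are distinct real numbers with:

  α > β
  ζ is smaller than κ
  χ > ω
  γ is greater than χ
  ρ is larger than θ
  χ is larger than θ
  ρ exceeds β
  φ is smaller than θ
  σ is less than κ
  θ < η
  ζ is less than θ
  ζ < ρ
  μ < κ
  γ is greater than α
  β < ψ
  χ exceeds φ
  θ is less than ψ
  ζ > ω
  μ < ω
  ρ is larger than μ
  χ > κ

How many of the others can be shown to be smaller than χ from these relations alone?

The elements the relations force below χ are μ, ω, φ, ζ, θ, σ, κ — no chain reaches any other.
That is 7.

7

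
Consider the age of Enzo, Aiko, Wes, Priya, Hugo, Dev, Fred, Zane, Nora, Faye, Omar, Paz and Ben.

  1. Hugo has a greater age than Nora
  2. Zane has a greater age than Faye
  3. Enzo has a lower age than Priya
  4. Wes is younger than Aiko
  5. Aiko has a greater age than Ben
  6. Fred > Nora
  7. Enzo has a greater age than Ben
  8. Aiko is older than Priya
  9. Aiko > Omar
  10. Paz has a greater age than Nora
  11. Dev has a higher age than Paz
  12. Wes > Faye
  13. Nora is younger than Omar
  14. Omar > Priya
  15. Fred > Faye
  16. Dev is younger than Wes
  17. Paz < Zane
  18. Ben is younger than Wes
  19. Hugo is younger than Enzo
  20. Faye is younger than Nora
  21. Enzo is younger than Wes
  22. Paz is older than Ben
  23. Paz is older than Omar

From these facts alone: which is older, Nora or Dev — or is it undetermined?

Dev

The relevant relations are Nora < Hugo; Hugo < Enzo; Enzo < Priya; Priya < Omar; Omar < Paz; Paz < Dev.
Together: Nora < Hugo < Enzo < Priya < Omar < Paz < Dev.
So Dev is older.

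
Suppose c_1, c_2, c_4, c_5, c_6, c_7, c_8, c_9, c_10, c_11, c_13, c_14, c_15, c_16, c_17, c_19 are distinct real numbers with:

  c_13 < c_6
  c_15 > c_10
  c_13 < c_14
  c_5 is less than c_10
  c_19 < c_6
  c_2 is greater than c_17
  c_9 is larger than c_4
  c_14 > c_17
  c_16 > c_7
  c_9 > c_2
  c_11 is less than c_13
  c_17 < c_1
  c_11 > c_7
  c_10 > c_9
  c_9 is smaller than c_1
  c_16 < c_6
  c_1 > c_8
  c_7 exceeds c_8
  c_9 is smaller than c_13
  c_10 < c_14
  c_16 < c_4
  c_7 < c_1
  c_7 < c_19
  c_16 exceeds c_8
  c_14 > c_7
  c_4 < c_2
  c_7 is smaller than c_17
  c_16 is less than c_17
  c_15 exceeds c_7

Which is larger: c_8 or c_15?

Following the relations from c_8: c_8 < c_7 < c_16 < c_17 < c_2 < c_9 < c_10 < c_15.
So c_8 < c_15; c_15 is the larger of the two.

c_15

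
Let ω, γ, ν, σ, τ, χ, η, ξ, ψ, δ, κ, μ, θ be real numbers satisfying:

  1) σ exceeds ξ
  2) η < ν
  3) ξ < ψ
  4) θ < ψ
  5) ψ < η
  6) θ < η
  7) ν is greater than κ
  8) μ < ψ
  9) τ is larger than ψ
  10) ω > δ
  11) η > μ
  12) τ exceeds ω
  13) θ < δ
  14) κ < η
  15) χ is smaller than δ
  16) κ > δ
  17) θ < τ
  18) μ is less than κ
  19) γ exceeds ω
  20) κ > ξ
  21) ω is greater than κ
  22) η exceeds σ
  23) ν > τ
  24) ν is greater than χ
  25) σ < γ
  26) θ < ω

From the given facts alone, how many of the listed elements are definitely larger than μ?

The elements the relations force above μ are ψ, κ, ω, γ, η, τ, ν — no chain reaches any other.
That is 7.

7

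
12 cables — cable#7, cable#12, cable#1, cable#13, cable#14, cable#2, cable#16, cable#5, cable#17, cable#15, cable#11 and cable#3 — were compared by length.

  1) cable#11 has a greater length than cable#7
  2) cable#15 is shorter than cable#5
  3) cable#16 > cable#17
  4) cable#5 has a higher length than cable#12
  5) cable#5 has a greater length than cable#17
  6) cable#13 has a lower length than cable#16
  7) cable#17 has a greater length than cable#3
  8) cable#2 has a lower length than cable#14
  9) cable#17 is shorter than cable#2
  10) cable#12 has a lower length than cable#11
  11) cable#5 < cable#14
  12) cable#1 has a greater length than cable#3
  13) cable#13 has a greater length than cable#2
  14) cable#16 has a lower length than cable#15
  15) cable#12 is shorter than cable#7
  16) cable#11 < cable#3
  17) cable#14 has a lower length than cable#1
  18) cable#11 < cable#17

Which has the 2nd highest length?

Chaining the given pairs: cable#12 < cable#7 < cable#11 < cable#3 < cable#17 < cable#2 < cable#13 < cable#16 < cable#15 < cable#5 < cable#14 < cable#1.
Counting 2 from the largest end gives cable#14.

cable#14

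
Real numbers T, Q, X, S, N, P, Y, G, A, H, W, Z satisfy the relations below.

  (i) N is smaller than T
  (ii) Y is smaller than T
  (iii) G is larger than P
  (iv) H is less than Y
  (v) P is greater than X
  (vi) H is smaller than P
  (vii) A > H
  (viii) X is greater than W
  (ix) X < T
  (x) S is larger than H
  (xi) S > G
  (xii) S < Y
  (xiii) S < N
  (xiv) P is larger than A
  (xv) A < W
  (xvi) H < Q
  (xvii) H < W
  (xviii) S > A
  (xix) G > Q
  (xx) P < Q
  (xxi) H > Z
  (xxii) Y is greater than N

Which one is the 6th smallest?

Chaining the given pairs: Z < H < A < W < X < P < Q < G < S < N < Y < T.
Counting 6 from the smallest end gives P.

P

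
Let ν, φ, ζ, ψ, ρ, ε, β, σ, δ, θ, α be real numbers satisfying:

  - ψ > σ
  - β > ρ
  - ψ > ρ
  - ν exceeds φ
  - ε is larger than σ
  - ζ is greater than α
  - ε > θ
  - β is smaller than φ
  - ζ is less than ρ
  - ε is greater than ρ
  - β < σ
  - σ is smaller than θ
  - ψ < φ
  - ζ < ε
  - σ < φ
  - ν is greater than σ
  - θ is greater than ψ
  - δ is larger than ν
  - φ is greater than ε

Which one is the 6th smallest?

The consecutive relations fix a unique order: α < ζ < ρ < β < σ < ψ < θ < ε < φ < ν < δ.
The 6th smallest is ψ.

ψ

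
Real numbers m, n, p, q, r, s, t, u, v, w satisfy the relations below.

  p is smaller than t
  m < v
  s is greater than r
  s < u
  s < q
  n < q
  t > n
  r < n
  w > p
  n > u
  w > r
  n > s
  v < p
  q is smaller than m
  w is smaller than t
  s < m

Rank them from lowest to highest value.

The consecutive links are each given: r < s; s < u; u < n; n < q; q < m; m < v; v < p; p < w; w < t.

r < s < u < n < q < m < v < p < w < t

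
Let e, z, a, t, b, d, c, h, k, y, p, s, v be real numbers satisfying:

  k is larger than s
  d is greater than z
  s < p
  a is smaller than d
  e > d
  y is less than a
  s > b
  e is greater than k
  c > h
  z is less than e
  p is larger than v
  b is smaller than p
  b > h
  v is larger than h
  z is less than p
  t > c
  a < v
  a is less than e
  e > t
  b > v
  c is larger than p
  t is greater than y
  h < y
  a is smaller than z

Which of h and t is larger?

The relevant relations are h < y; y < a; a < v; v < b; b < p; p < c; c < t.
Chaining these gives h < y < a < v < b < p < c < t.
So h < t; t is the larger of the two.

t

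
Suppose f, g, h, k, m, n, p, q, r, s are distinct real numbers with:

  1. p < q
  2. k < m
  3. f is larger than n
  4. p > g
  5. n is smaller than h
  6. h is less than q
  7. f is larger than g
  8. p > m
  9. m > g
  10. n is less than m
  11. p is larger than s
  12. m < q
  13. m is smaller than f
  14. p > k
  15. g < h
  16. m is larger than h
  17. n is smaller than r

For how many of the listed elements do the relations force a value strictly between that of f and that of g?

2

The relations place g below f. An element lies strictly between them when it is forced above g and also forced below f.
Above g: {h, m, p, q}. Below f: {n, h, k, m}.
Intersection: {h, m} — 2.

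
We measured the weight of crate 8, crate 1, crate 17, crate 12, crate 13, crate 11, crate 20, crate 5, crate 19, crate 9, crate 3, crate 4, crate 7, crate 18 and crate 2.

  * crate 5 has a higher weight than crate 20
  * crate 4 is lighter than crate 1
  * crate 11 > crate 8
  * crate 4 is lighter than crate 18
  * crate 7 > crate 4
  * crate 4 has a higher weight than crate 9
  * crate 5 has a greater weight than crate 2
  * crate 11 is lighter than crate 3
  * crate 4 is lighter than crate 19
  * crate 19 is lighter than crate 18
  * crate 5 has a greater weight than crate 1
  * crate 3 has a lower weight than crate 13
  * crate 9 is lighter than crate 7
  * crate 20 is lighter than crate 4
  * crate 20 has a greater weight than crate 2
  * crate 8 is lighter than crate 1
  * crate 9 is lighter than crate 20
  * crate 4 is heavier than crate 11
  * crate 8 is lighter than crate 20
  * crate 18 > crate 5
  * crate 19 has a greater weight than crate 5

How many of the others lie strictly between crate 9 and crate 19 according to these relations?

The relations place crate 9 below crate 19. An element lies strictly between them when it is forced above crate 9 and also forced below crate 19.
Above crate 9: {crate 20, crate 4, crate 1, crate 5, crate 18, crate 7}. Below crate 19: {crate 8, crate 11, crate 2, crate 20, crate 4, crate 1, crate 5}.
Intersection: {crate 20, crate 4, crate 1, crate 5} — 4.

4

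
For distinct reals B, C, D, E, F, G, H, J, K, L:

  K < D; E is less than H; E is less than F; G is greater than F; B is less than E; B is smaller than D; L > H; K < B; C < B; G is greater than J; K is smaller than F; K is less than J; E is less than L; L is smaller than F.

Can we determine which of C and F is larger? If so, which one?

Chaining the given relations: C < B < E < H < L < F.
So F is larger.

F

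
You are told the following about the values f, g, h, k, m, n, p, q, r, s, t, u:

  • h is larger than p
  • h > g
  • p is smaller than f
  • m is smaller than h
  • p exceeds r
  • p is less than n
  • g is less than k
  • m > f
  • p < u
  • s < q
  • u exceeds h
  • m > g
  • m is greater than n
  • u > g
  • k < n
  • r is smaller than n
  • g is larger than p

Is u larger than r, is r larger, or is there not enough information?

u

The relevant relations are r < p; p < g; g < k; k < n; n < m; m < h; h < u.
Chaining these gives r < p < g < k < n < m < h < u.
So u is larger.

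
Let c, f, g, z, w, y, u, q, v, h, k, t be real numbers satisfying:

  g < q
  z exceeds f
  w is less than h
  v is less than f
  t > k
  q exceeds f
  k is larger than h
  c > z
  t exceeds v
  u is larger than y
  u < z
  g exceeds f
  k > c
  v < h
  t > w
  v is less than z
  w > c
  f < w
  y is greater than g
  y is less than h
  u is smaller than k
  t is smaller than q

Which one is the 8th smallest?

w

The consecutive relations fix a unique order: v < f < g < y < u < z < c < w < h < k < t < q.
Counting 8 from the smallest end gives w.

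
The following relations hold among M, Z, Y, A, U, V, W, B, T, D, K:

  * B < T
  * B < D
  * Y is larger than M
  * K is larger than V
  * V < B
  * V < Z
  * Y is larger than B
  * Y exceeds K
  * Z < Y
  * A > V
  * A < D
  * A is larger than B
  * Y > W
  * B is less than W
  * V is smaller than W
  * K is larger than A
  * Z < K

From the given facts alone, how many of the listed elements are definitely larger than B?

The elements the relations force above B are A, T, W, K, Y, D — no chain reaches any other.
That is 6.

6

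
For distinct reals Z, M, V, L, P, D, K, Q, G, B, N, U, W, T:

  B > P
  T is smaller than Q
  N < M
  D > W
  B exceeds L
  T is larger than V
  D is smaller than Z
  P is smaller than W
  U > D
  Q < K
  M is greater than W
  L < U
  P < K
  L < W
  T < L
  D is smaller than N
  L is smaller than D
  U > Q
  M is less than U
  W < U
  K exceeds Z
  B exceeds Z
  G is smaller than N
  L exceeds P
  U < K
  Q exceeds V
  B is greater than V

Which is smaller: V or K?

V

Following the relations from V: V < T < L < W < D < U < K.
So V < K; V is the smaller of the two.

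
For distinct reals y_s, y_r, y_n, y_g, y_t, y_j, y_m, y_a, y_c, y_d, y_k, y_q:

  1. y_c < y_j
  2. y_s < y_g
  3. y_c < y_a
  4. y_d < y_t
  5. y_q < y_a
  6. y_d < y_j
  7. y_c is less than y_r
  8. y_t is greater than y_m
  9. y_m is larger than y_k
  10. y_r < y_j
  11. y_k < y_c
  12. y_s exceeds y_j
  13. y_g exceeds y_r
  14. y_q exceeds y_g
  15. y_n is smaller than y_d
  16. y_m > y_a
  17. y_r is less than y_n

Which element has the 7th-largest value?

y_j

Piecing the relations together gives one ordering: y_k < y_c < y_r < y_n < y_d < y_j < y_s < y_g < y_q < y_a < y_m < y_t.
The 7th largest is y_j.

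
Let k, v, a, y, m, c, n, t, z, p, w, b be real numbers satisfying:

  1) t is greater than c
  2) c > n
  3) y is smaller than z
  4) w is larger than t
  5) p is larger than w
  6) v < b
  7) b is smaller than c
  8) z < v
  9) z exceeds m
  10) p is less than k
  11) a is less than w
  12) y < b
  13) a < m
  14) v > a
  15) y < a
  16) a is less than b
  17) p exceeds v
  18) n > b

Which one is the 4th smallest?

z

Chaining the given pairs: y < a < m < z < v < b < n < c < t < w < p < k.
Counting 4 from the smallest end gives z.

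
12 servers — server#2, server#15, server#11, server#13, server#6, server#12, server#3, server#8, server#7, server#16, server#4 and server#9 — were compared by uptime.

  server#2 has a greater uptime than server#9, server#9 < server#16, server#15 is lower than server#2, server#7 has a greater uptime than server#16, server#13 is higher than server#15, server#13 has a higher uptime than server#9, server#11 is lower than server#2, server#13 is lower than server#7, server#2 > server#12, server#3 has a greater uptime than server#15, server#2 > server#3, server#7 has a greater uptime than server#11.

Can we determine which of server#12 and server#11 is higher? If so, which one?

Following every chain through server#12: above server#12 we get server#2.
server#11 is not reached, and no chain runs the other way from server#11 to server#12.
So the given relations leave the order of server#12 and server#11 undetermined.

undetermined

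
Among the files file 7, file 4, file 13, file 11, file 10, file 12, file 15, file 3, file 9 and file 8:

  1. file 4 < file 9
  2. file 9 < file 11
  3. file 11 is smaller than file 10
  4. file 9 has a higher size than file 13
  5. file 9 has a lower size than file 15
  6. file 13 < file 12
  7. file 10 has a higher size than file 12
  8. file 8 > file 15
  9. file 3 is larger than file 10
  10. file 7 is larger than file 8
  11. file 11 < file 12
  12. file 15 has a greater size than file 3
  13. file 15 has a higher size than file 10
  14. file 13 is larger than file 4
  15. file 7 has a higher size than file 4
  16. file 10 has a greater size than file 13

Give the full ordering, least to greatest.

file 4 < file 13 < file 9 < file 11 < file 12 < file 10 < file 3 < file 15 < file 8 < file 7

The consecutive links are each given: file 4 < file 13; file 13 < file 9; file 9 < file 11; file 11 < file 12; file 12 < file 10; file 10 < file 3; file 3 < file 15; file 15 < file 8; file 8 < file 7.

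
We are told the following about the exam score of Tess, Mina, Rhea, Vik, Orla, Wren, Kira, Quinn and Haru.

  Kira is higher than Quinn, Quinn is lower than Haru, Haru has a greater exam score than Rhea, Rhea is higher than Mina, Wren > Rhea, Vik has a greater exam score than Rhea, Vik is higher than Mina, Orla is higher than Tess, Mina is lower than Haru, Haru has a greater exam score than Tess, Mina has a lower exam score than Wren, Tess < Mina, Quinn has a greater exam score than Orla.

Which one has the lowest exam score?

Tess

Chaining upward from Tess: directly above it, Orla, Mina, Haru; then Rhea, Quinn, Wren, Vik; then Kira.
That covers every other element, and nothing is given below Tess, so Tess is the lowest exam score.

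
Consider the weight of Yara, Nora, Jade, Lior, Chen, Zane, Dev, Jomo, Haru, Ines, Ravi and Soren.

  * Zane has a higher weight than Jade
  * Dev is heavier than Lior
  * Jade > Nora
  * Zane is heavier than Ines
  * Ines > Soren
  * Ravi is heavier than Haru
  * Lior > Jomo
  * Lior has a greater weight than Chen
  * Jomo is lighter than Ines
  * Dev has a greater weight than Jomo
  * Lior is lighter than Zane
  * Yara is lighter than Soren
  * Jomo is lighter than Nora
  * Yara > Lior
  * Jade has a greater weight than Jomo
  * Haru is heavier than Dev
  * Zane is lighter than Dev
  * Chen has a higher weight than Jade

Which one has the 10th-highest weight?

Chaining the given pairs: Jomo < Nora < Jade < Chen < Lior < Yara < Soren < Ines < Zane < Dev < Haru < Ravi.
The 10th largest is Jade.

Jade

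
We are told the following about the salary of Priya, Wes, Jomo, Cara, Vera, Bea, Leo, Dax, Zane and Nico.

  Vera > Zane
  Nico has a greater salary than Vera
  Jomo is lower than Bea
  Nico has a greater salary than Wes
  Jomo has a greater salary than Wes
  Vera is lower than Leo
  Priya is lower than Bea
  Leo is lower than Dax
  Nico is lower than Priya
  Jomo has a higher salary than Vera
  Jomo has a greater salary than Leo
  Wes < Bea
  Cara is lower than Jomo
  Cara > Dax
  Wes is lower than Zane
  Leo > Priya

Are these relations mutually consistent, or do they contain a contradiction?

The single ordering Wes < Zane < Vera < Nico < Priya < Leo < Dax < Cara < Jomo < Bea satisfies every listed relation, so no contradiction arises.

consistent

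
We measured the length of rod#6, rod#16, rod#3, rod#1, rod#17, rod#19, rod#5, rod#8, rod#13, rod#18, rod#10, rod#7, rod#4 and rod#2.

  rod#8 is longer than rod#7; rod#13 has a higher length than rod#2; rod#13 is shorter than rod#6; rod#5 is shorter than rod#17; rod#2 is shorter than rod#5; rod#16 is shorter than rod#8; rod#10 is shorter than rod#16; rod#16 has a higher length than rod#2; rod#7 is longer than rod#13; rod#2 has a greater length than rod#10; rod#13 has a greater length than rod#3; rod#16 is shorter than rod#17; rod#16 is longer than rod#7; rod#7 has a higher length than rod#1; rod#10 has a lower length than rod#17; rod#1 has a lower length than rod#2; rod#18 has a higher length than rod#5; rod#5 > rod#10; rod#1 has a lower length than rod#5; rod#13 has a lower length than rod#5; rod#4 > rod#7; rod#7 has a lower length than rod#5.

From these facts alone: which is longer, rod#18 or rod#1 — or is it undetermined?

rod#1 < rod#2 and rod#2 < rod#13 give rod#1 < rod#13.
Then rod#13 < rod#7 extends the chain to rod#7.
With rod#7 < rod#5: rod#1 < rod#2 < rod#13 < rod#7 < rod#5.
Then rod#5 < rod#18 extends the chain to rod#18.
So rod#18 is longer.

rod#18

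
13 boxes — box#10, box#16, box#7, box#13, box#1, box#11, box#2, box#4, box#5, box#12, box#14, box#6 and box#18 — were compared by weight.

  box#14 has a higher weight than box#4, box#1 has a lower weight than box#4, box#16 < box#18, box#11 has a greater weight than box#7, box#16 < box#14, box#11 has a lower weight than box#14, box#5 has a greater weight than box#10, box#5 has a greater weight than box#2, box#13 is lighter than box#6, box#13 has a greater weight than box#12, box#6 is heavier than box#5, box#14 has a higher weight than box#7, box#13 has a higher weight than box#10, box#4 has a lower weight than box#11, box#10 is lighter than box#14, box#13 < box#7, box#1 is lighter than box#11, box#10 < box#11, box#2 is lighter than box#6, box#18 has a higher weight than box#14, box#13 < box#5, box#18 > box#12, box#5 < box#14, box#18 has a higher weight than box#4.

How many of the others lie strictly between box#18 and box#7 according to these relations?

Chaining upward from box#7 reaches: box#11, box#14.
Chaining downward from box#18 reaches: box#1, box#4, box#10, box#12, box#2, box#13, box#11, box#16, box#5, box#14.
Strictly between box#7 and box#18 are those in both lists: box#11, box#14 — 2 elements.

2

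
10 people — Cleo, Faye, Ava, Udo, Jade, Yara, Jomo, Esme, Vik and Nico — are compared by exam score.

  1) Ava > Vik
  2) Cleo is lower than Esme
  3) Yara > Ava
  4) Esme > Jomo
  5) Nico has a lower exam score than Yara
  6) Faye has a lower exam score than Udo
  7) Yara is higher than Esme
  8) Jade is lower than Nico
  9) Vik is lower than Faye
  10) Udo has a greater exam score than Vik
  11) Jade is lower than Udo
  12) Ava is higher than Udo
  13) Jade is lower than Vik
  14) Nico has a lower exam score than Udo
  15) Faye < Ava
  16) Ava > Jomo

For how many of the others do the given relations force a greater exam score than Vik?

4

The elements the relations force above Vik are Faye, Udo, Ava, Yara — no chain reaches any other.
That is 4.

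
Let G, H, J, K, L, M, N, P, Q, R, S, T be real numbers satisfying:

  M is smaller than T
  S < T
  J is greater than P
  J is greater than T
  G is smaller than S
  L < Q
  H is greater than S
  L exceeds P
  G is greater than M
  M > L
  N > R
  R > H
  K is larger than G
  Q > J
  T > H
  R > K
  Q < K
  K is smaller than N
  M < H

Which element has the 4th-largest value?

Piecing the relations together gives one ordering: P < L < M < G < S < H < T < J < Q < K < R < N.
Counting 4 from the largest end gives Q.

Q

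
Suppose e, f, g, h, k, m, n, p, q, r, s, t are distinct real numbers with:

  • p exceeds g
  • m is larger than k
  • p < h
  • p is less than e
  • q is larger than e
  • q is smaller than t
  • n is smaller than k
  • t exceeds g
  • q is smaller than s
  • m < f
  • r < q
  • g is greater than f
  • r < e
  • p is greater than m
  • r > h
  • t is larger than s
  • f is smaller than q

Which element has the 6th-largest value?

h

Chaining the given pairs: n < k < m < f < g < p < h < r < e < q < s < t.
Counting 6 from the largest end gives h.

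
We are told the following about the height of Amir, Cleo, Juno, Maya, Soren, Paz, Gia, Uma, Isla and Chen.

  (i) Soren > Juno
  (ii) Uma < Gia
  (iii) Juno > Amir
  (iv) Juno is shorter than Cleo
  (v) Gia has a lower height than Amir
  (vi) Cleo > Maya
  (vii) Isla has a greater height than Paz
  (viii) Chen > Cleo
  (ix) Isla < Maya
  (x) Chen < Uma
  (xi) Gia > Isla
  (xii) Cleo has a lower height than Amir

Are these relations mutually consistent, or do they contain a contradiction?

We have Juno < Cleo stated directly, yet also Cleo < Chen < Uma < Gia < Amir < Juno by chaining the others — so Cleo < Juno. Contradiction.

inconsistent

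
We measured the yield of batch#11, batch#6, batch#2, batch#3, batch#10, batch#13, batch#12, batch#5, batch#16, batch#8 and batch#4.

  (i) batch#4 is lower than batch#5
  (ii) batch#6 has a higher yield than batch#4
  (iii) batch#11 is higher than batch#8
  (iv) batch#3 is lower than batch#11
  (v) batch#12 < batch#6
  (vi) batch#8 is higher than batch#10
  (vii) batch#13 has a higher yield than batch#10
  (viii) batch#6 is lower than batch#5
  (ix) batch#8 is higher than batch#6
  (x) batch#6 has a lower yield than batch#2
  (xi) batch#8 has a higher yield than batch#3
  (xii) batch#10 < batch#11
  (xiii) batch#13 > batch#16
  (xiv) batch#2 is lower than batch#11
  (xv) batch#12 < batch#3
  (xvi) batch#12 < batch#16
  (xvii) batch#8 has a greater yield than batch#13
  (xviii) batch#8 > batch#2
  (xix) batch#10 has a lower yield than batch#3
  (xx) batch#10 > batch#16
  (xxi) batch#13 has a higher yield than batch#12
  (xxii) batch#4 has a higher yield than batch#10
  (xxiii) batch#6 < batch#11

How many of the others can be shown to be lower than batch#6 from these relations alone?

4

The elements the relations force below batch#6 are batch#12, batch#16, batch#10, batch#4 — no chain reaches any other.
That is 4.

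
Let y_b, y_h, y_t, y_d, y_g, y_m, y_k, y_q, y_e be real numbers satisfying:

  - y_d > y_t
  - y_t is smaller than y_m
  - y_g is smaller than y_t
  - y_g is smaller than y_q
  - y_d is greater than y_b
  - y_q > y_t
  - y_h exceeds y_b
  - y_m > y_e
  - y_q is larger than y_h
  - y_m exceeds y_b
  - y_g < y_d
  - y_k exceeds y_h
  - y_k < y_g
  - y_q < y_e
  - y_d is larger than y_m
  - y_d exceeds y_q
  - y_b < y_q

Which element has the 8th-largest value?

The consecutive relations fix a unique order: y_b < y_h < y_k < y_g < y_t < y_q < y_e < y_m < y_d.
The 8th largest is y_h.

y_h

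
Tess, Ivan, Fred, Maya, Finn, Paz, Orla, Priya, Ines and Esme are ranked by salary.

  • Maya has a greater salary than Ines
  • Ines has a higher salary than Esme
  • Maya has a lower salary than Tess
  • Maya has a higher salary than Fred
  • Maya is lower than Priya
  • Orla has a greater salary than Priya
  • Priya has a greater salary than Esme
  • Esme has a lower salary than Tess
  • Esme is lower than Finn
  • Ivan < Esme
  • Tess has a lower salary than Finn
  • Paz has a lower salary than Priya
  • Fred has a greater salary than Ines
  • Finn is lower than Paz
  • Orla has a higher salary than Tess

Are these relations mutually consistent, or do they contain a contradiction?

The single ordering Ivan < Esme < Ines < Fred < Maya < Tess < Finn < Paz < Priya < Orla satisfies every listed relation, so no contradiction arises.

consistent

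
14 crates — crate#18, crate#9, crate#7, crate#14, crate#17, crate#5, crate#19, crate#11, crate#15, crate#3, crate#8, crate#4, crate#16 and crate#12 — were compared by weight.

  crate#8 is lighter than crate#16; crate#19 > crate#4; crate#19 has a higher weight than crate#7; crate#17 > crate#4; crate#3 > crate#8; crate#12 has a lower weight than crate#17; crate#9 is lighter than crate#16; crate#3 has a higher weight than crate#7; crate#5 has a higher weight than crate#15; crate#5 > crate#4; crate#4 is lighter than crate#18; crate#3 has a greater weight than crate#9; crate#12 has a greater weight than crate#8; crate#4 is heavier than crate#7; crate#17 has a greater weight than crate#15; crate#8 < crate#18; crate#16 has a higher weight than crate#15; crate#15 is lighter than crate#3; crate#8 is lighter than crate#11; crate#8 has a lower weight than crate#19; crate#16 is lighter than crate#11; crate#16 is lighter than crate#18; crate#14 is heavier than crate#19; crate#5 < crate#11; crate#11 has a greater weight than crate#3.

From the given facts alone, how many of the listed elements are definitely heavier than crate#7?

8

The elements the relations force above crate#7 are crate#4, crate#19, crate#3, crate#5, crate#11, crate#14, crate#17, crate#18 — no chain reaches any other.
That is 8.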